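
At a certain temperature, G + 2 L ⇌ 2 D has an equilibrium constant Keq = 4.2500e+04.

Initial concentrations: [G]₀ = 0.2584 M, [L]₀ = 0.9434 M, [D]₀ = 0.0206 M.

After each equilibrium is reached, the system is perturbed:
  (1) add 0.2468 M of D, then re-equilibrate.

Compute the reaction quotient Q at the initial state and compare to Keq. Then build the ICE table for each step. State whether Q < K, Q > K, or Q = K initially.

Q₀ = 0.001845; Q < K (proceeds forward)

Q₀ = 0.001845 vs Keq = 4.2500e+04 ⇒ Q<K, forward
Step 1:
                    G           L           D
  Initial      0.2584      0.9434      0.0206
  Change      -0.2584     -0.5167      0.5167
  Equil    3.7316e-05      0.4267      0.5373
  solve Keq expr → x = 0.2584; check Q = 4.2500e+04
Then add 0.2468 M of D.
Step 2:
                    G           L           D
  Initial  3.7316e-05      0.4267      0.7841
  Change   4.2103e-05  8.4206e-05 -8.4206e-05
  Equil    7.9419e-05      0.4268       0.784
  solve Keq expr → x = -4.2103e-05; check Q = 4.2500e+04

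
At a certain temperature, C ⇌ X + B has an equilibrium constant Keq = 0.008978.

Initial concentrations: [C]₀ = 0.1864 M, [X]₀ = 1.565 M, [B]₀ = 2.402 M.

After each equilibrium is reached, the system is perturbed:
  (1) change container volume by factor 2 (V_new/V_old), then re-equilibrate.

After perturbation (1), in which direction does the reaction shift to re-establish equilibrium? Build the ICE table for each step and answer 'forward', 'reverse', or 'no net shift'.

Direction: forward

Q₀ = 20.17 vs Keq = 0.008978 ⇒ Q>K, reverse
Step 1:
                   C          X          B
  Initial     0.1864      1.565      2.402
  Change       1.547     -1.547     -1.547
  Equil        1.733     0.0182     0.8552
  solve Keq expr → x = -1.547; check Q = 0.008978
Then change container volume by factor 2 (V_new/V_old).
Step 2:
                   C          X          B
  Initial     0.8666   0.009098     0.4276
  Change   -0.008564   0.008564   0.008564
  Equil        0.858    0.01766     0.4362
  solve Keq expr → x = 0.008564; check Q = 0.008978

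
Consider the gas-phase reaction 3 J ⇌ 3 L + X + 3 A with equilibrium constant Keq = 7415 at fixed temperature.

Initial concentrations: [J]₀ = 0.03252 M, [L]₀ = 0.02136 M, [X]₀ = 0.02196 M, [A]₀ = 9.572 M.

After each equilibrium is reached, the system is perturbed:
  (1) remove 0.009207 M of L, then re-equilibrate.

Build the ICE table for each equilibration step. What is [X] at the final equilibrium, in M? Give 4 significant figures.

Q₀ = 5.457 vs Keq = 7415 ⇒ Q<K, forward
Step 1:
                  J         L         X         A
  Initial   0.03252   0.02136   0.02196     9.572
  Change   -0.02535   0.02535  0.008448   0.02535
  Equil    0.007175   0.04671   0.03041     9.597
  solve Keq expr → x = 0.008448; check Q = 7415
Then remove 0.009207 M of L.
Step 2:
                  J         L         X         A
  Initial  0.007175    0.0375   0.03041     9.597
  Change  -0.001203  0.001203 4.0094e-04  0.001203
  Equil    0.005972    0.0387   0.03081     9.599
  solve Keq expr → x = 4.0094e-04; check Q = 7415

[X]_eq = 0.03081 M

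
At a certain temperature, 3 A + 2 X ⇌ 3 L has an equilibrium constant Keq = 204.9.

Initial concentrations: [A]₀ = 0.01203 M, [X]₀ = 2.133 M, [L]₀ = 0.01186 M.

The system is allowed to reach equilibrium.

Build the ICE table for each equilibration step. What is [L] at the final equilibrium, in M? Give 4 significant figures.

Q₀ = 0.2106 vs Keq = 204.9 ⇒ Q<K, forward
Step 1:
                   A          X          L
  Initial    0.01203      2.133    0.01186
  Change   -0.009807  -0.006538   0.009807
  Equil     0.002223      2.126    0.02167
  solve Keq expr → x = 0.003269; check Q = 204.9

[L]_eq = 0.02167 M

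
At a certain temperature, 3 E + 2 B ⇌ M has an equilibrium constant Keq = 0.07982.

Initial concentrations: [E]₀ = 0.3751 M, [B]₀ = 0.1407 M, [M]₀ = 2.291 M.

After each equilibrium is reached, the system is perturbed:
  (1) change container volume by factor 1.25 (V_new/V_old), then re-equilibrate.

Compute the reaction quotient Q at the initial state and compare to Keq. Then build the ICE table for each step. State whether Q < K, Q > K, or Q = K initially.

Q₀ = 2193; Q > K (proceeds reverse)

Q₀ = 2193 vs Keq = 0.07982 ⇒ Q>K, reverse
Step 1:
                  E         B         M
  I          0.3751    0.1407     2.291
  C           1.853     1.236   -0.6178
  E           2.228     1.376     1.673
  solve Keq expr → x = -0.6178; check Q = 0.07982
Then change container volume by factor 1.25 (V_new/V_old).
Step 2:
                  E         B         M
  I           1.783     1.101     1.339
  C          0.3053    0.2035   -0.1018
  E           2.088     1.305     1.237
  solve Keq expr → x = -0.1018; check Q = 0.07982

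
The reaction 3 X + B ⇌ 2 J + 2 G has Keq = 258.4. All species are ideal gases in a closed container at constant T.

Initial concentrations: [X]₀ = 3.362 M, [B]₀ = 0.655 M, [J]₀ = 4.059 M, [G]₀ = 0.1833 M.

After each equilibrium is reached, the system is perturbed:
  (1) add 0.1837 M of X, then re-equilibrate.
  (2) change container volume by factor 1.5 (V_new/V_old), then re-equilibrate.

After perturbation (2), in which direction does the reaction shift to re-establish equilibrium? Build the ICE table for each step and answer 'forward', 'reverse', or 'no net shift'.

Q₀ = 0.02224 vs Keq = 258.4 ⇒ Q<K, forward
Step 1:
                    X           B           J           G
  I             3.362       0.655       4.059      0.1833
  C            -1.803     -0.6008       1.202       1.202
  E             1.559     0.05416       5.261       1.385
  solve Keq expr → x = 0.6008; check Q = 258.4
Then add 0.1837 M of X.
Step 2:
                    X           B           J           G
  I             1.743     0.05416       5.261       1.385
  C          -0.03392    -0.01131     0.02261     0.02261
  E             1.709     0.04286       5.283       1.408
  solve Keq expr → x = 0.01131; check Q = 258.4
Then change container volume by factor 1.5 (V_new/V_old).
Step 3:
                    X           B           J           G
  I              1.14     0.02857       3.522      0.9384
  C                 0           0           0           0
  E              1.14     0.02857       3.522      0.9384
  solve Keq expr → x = 0; check Q = 258.4

Direction: no net shift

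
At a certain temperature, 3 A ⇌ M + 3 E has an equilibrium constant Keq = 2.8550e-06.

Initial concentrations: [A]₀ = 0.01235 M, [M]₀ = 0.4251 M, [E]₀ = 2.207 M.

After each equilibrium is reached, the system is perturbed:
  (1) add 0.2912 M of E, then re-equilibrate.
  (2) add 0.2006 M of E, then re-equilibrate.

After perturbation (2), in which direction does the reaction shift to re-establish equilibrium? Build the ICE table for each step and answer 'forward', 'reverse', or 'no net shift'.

Direction: reverse

Q₀ = 2.4260e+06 vs Keq = 2.8550e-06 ⇒ Q>K, reverse
Step 1:
                   A          M          E
  Initial    0.01235     0.4251      2.207
  Change       1.275    -0.4251     -1.275
  Equil        1.288 7.5356e-06     0.9317
  solve Keq expr → x = -0.4251; check Q = 2.8550e-06
Then add 0.2912 M of E.
Step 2:
                   A          M          E
  Initial      1.288 7.5356e-06      1.223
  Change  1.2608e-05 -4.2028e-06 -1.2608e-05
  Equil        1.288 3.3328e-06      1.223
  solve Keq expr → x = -4.2028e-06; check Q = 2.8550e-06
Then add 0.2006 M of E.
Step 3:
                   A          M          E
  Initial      1.288 3.3328e-06      1.424
  Change  3.6591e-06 -1.2197e-06 -3.6591e-06
  Equil        1.288 2.1131e-06      1.424
  solve Keq expr → x = -1.2197e-06; check Q = 2.8550e-06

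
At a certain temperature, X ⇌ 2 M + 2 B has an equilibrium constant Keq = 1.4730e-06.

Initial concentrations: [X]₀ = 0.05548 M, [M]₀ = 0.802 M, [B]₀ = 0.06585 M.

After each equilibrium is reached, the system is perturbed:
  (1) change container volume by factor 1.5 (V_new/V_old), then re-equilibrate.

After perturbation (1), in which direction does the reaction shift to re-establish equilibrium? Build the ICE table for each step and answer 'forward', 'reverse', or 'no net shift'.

Q₀ = 0.05027 vs Keq = 1.4730e-06 ⇒ Q>K, reverse
Step 1:
                  X         M         B
  init      0.05548     0.802   0.06585
  Δ         0.03268  -0.06536  -0.06536
  eq        0.08816    0.7366 4.8920e-04
  solve Keq expr → x = -0.03268; check Q = 1.4730e-06
Then change container volume by factor 1.5 (V_new/V_old).
Step 2:
                  X         M         B
  init      0.05877    0.4911 3.2613e-04
  Δ       -1.3599e-04 2.7199e-04 2.7199e-04
  eq        0.05864    0.4914 5.9812e-04
  solve Keq expr → x = 1.3599e-04; check Q = 1.4730e-06

Direction: forward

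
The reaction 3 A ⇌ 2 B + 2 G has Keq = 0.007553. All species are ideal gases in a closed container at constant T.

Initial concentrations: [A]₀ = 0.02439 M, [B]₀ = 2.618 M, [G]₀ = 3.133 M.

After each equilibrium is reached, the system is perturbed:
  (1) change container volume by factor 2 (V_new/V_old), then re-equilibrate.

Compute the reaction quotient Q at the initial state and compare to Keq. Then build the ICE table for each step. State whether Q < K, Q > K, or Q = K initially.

Q₀ = 4.6369e+06 vs Keq = 0.007553 ⇒ Q>K, reverse
Step 1:
                    A           B           G
  init        0.02439       2.618       3.133
  Δ             3.185      -2.123      -2.123
  eq            3.209      0.4948        1.01
  solve Keq expr → x = -1.062; check Q = 0.007553
Then change container volume by factor 2 (V_new/V_old).
Step 2:
                    A           B           G
  init          1.605      0.2474      0.5049
  Δ          -0.07416     0.04944     0.04944
  eq             1.53      0.2968      0.5543
  solve Keq expr → x = 0.02472; check Q = 0.007553

Q₀ = 4.6369e+06; Q > K (proceeds reverse)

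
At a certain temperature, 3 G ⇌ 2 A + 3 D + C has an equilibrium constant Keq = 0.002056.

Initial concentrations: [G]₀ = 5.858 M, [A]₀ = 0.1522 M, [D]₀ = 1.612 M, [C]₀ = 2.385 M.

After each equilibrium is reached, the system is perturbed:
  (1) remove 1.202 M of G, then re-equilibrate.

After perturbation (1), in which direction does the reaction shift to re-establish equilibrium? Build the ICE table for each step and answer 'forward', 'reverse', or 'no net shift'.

Direction: reverse

Q₀ = 0.001151 vs Keq = 0.002056 ⇒ Q<K, forward
Step 1:
                    G           A           D           C
  Initial       5.858      0.1522       1.612       2.385
  Change     -0.05622     0.03748     0.05622     0.01874
  Equil         5.802      0.1897       1.668       2.404
  solve Keq expr → x = 0.01874; check Q = 0.002056
Then remove 1.202 M of G.
Step 2:
                    G           A           D           C
  Initial         4.6      0.1897       1.668       2.404
  Change      0.06563    -0.04375    -0.06563    -0.02188
  Equil         4.665      0.1459       1.603       2.382
  solve Keq expr → x = -0.02188; check Q = 0.002056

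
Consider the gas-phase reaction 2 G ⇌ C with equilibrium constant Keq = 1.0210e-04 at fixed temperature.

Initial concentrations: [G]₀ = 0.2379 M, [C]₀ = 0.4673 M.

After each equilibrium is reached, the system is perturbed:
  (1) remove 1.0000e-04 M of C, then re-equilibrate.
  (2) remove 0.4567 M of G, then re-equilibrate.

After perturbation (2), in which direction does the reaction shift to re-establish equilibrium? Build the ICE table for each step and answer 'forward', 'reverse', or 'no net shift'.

Q₀ = 8.257 vs Keq = 1.0210e-04 ⇒ Q>K, reverse
Step 1:
                   G          C
  Initial     0.2379     0.4673
  Change      0.9343    -0.4672
  Equil        1.172 1.4030e-04
  solve Keq expr → x = -0.4672; check Q = 1.0210e-04
Then remove 1.0000e-04 M of C.
Step 2:
                   G          C
  Initial      1.172 4.0295e-05
  Change  -1.9990e-04 9.9952e-05
  Equil        1.172 1.4025e-04
  solve Keq expr → x = 9.9952e-05; check Q = 1.0210e-04
Then remove 0.4567 M of G.
Step 3:
                   G          C
  Initial     0.7153 1.4025e-04
  Change  1.7596e-04 -8.7979e-05
  Equil       0.7155 5.2268e-05
  solve Keq expr → x = -8.7979e-05; check Q = 1.0210e-04

Direction: reverse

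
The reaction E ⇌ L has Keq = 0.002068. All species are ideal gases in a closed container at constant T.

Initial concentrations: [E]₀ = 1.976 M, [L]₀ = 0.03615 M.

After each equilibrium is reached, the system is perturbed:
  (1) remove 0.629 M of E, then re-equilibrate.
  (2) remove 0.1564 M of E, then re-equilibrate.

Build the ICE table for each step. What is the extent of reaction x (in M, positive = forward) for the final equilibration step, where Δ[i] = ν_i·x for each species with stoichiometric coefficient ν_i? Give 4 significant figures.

Q₀ = 0.01829 vs Keq = 0.002068 ⇒ Q>K, reverse
Step 1:
                    E           L
  Initial       1.976     0.03615
  Change        0.032      -0.032
  Equil         2.008    0.004153
  solve Keq expr → x = -0.032; check Q = 0.002068
Then remove 0.629 M of E.
Step 2:
                    E           L
  Initial       1.379    0.004153
  Change     0.001298   -0.001298
  Equil          1.38    0.002854
  solve Keq expr → x = -0.001298; check Q = 0.002068
Then remove 0.1564 M of E.
Step 3:
                    E           L
  Initial       1.224    0.002854
  Change   3.2277e-04 -3.2277e-04
  Equil         1.224    0.002532
  solve Keq expr → x = -3.2277e-04; check Q = 0.002068

x = -3.2277e-04 M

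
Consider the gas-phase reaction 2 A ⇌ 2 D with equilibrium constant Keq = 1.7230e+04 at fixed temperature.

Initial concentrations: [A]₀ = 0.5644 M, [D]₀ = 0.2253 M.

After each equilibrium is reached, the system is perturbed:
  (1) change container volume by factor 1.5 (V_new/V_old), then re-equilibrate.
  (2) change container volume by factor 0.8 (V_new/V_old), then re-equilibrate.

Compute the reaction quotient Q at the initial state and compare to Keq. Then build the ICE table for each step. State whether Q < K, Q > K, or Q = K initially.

Q₀ = 0.1593 vs Keq = 1.7230e+04 ⇒ Q<K, forward
Step 1:
                   A          D
  Initial     0.5644     0.2253
  Change     -0.5584     0.5584
  Equil     0.005971     0.7837
  solve Keq expr → x = 0.2792; check Q = 1.7230e+04
Then change container volume by factor 1.5 (V_new/V_old).
Step 2:
                   A          D
  Initial    0.00398     0.5225
  Change           0          0
  Equil      0.00398     0.5225
  solve Keq expr → x = 0; check Q = 1.7230e+04
Then change container volume by factor 0.8 (V_new/V_old).
Step 3:
                   A          D
  Initial   0.004976     0.6531
  Change           0          0
  Equil     0.004976     0.6531
  solve Keq expr → x = 0; check Q = 1.7230e+04

Q₀ = 0.1593; Q < K (proceeds forward)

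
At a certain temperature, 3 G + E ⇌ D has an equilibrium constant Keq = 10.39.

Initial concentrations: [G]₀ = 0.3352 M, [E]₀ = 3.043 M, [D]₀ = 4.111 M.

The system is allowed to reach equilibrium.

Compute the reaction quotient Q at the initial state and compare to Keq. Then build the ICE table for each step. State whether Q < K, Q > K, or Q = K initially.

Q₀ = 35.87 vs Keq = 10.39 ⇒ Q>K, reverse
Step 1:
                   G          E          D
  init        0.3352      3.043      4.111
  Δ           0.1661    0.05537   -0.05537
  eq          0.5013      3.098      4.056
  solve Keq expr → x = -0.05537; check Q = 10.39

Q₀ = 35.87; Q > K (proceeds reverse)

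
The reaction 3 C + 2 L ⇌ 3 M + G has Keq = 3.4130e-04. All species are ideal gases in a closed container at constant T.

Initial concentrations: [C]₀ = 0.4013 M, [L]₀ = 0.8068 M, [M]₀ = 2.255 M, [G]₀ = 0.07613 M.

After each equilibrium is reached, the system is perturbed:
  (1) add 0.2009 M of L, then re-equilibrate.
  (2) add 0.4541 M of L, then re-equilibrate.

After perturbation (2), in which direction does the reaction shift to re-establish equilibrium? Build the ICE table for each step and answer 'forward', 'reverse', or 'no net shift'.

Direction: forward

Q₀ = 20.75 vs Keq = 3.4130e-04 ⇒ Q>K, reverse
Step 1:
                  C         L         M         G
  Initial    0.4013    0.8068     2.255   0.07613
  Change     0.2284    0.1522   -0.2284  -0.07612
  Equil      0.6297     0.959     2.027 9.4146e-06
  solve Keq expr → x = -0.07612; check Q = 3.4130e-04
Then add 0.2009 M of L.
Step 2:
                  C         L         M         G
  Initial    0.6297      1.16     2.027 9.4146e-06
  Change  -1.3068e-05 -8.7123e-06 1.3068e-05 4.3562e-06
  Equil      0.6296      1.16     2.027 1.3771e-05
  solve Keq expr → x = 4.3562e-06; check Q = 3.4130e-04
Then add 0.4541 M of L.
Step 3:
                  C         L         M         G
  Initial    0.6296     1.614     2.027 1.3771e-05
  Change  -3.8656e-05 -2.5771e-05 3.8656e-05 1.2885e-05
  Equil      0.6296     1.614     2.027 2.6656e-05
  solve Keq expr → x = 1.2885e-05; check Q = 3.4130e-04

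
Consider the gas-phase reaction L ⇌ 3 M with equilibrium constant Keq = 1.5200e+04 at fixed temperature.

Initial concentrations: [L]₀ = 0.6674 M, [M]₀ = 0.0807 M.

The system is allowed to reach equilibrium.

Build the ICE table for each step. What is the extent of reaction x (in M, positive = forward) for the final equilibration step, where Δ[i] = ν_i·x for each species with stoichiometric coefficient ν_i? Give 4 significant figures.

Q₀ = 7.8747e-04 vs Keq = 1.5200e+04 ⇒ Q<K, forward
Step 1:
                  L         M
  Initial    0.6674    0.0807
  Change    -0.6668         2
  Equil   5.9299e-04     2.081
  solve Keq expr → x = 0.6668; check Q = 1.5200e+04

x = 0.6668 M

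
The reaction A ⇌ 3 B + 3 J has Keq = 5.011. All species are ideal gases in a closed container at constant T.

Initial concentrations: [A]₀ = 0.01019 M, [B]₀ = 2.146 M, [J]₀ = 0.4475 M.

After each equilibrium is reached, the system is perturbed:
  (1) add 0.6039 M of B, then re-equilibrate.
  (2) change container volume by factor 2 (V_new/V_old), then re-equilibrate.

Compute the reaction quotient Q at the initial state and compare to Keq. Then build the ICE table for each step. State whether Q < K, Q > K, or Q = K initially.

Q₀ = 86.91 vs Keq = 5.011 ⇒ Q>K, reverse
Step 1:
                  A         B         J
  Initial   0.01019     2.146    0.4475
  Change     0.0429   -0.1287   -0.1287
  Equil     0.05309     2.017    0.3188
  solve Keq expr → x = -0.0429; check Q = 5.011
Then add 0.6039 M of B.
Step 2:
                  A         B         J
  Initial   0.05309     2.621    0.3188
  Change    0.01555  -0.04666  -0.04666
  Equil     0.06864     2.575    0.2721
  solve Keq expr → x = -0.01555; check Q = 5.011
Then change container volume by factor 2 (V_new/V_old).
Step 3:
                  A         B         J
  Initial   0.03432     1.287    0.1361
  Change   -0.02866   0.08599   0.08599
  Equil    0.005659     1.373    0.2221
  solve Keq expr → x = 0.02866; check Q = 5.011

Q₀ = 86.91; Q > K (proceeds reverse)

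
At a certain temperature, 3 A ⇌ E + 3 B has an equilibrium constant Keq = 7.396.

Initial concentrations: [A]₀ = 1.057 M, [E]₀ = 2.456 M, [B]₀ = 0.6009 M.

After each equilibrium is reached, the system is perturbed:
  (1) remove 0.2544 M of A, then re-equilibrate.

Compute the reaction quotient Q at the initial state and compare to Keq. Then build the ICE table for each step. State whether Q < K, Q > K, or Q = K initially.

Q₀ = 0.4512; Q < K (proceeds forward)

Q₀ = 0.4512 vs Keq = 7.396 ⇒ Q<K, forward
Step 1:
                  A         E         B
  init        1.057     2.456    0.6009
  Δ         -0.3721     0.124    0.3721
  eq         0.6849      2.58     0.973
  solve Keq expr → x = 0.124; check Q = 7.396
Then remove 0.2544 M of A.
Step 2:
                  A         E         B
  init       0.4305      2.58     0.973
  Δ          0.1471  -0.04904   -0.1471
  eq         0.5777     2.531    0.8258
  solve Keq expr → x = -0.04904; check Q = 7.396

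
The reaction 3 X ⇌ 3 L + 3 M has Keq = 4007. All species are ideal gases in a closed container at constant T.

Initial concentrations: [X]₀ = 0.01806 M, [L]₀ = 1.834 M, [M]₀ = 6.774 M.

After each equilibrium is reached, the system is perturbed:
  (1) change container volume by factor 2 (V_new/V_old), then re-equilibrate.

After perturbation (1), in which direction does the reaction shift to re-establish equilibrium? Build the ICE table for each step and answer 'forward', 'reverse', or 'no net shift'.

Direction: forward

Q₀ = 3.2552e+08 vs Keq = 4007 ⇒ Q>K, reverse
Step 1:
                    X           L           M
  I           0.01806       1.834       6.774
  C             0.506      -0.506      -0.506
  E            0.5241       1.328       6.268
  solve Keq expr → x = -0.1687; check Q = 4007
Then change container volume by factor 2 (V_new/V_old).
Step 2:
                    X           L           M
  I             0.262       0.664       3.134
  C           -0.1052      0.1052      0.1052
  E            0.1569      0.7692       3.239
  solve Keq expr → x = 0.03506; check Q = 4007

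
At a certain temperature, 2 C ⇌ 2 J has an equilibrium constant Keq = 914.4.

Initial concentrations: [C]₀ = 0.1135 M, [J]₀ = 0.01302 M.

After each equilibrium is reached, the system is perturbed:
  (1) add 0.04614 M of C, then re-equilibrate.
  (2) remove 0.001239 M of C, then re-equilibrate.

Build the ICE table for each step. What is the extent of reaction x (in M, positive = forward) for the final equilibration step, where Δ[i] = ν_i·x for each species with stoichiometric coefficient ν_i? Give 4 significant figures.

x = -5.9967e-04 M

Q₀ = 0.01316 vs Keq = 914.4 ⇒ Q<K, forward
Step 1:
                    C           J
  init         0.1135     0.01302
  Δ           -0.1094      0.1094
  eq          0.00405      0.1225
  solve Keq expr → x = 0.05472; check Q = 914.4
Then add 0.04614 M of C.
Step 2:
                    C           J
  init        0.05019      0.1225
  Δ          -0.04466     0.04466
  eq         0.005527      0.1671
  solve Keq expr → x = 0.02233; check Q = 914.4
Then remove 0.001239 M of C.
Step 3:
                    C           J
  init       0.004288      0.1671
  Δ          0.001199   -0.001199
  eq         0.005487      0.1659
  solve Keq expr → x = -5.9967e-04; check Q = 914.4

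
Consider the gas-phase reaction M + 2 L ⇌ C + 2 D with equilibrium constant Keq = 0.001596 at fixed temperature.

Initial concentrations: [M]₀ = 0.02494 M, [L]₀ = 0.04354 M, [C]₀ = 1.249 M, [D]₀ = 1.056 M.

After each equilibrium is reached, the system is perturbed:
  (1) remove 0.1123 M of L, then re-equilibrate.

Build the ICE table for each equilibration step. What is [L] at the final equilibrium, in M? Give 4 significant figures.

[L]_eq = 0.9547 M

Q₀ = 2.9459e+04 vs Keq = 0.001596 ⇒ Q>K, reverse
Step 1:
                    M           L           C           D
  I           0.02494     0.04354       1.249       1.056
  C            0.5099        1.02     -0.5099       -1.02
  E            0.5349       1.063      0.7391     0.03614
  solve Keq expr → x = -0.5099; check Q = 0.001596
Then remove 0.1123 M of L.
Step 2:
                    M           L           C           D
  I            0.5349      0.9511      0.7391     0.03614
  C            0.0018      0.0036     -0.0018     -0.0036
  E            0.5367      0.9547      0.7373     0.03254
  solve Keq expr → x = -0.0018; check Q = 0.001596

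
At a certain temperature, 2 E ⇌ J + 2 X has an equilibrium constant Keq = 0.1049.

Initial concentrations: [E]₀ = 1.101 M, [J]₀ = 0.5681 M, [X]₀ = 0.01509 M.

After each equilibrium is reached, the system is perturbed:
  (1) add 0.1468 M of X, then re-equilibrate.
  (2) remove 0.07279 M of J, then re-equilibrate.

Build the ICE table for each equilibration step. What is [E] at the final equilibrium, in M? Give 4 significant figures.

[E]_eq = 0.8906 M

Q₀ = 1.0672e-04 vs Keq = 0.1049 ⇒ Q<K, forward
Step 1:
                   E          J          X
  init         1.101     0.5681    0.01509
  Δ           -0.294      0.147      0.294
  eq           0.807     0.7151     0.3091
  solve Keq expr → x = 0.147; check Q = 0.1049
Then add 0.1468 M of X.
Step 2:
                   E          J          X
  init         0.807     0.7151     0.4559
  Δ          0.09718   -0.04859   -0.09718
  eq          0.9042     0.6665     0.3587
  solve Keq expr → x = -0.04859; check Q = 0.1049
Then remove 0.07279 M of J.
Step 3:
                   E          J          X
  init        0.9042     0.5937     0.3587
  Δ         -0.01354   0.006772    0.01354
  eq          0.8906     0.6005     0.3723
  solve Keq expr → x = 0.006772; check Q = 0.1049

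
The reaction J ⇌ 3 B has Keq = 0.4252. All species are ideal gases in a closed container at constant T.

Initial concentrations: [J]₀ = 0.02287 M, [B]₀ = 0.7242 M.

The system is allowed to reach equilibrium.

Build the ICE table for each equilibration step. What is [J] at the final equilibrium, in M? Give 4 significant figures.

[J]_eq = 0.1355 M

Q₀ = 16.61 vs Keq = 0.4252 ⇒ Q>K, reverse
Step 1:
                    J           B
  Initial     0.02287      0.7242
  Change       0.1127      -0.338
  Equil        0.1355      0.3862
  solve Keq expr → x = -0.1127; check Q = 0.4252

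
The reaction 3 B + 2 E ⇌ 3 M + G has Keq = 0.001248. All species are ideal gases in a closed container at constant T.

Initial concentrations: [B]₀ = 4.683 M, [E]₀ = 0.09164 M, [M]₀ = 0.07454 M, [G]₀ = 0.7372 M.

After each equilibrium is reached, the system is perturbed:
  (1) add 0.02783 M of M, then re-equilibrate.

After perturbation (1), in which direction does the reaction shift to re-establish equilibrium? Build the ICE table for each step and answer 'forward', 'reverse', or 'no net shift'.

Direction: reverse

Q₀ = 3.5401e-04 vs Keq = 0.001248 ⇒ Q<K, forward
Step 1:
                  B         E         M         G
  Initial     4.683   0.09164   0.07454    0.7372
  Change   -0.02426  -0.01617   0.02426  0.008086
  Equil       4.659   0.07547    0.0988    0.7453
  solve Keq expr → x = 0.008086; check Q = 0.001248
Then add 0.02783 M of M.
Step 2:
                  B         E         M         G
  Initial     4.659   0.07547    0.1266    0.7453
  Change    0.01731   0.01154  -0.01731 -0.005771
  Equil       4.676   0.08701    0.1093    0.7395
  solve Keq expr → x = -0.005771; check Q = 0.001248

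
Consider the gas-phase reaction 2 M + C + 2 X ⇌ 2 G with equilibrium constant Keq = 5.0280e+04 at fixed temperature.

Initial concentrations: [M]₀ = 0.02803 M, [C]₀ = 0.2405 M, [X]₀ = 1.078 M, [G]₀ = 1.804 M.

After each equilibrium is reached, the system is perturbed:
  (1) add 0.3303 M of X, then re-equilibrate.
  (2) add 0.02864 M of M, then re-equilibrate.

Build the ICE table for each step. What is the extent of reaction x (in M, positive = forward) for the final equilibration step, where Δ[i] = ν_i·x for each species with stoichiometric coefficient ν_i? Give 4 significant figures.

x = 0.01391 M

Q₀ = 1.4821e+04 vs Keq = 5.0280e+04 ⇒ Q<K, forward
Step 1:
                  M         C         X         G
  Initial   0.02803    0.2405     1.078     1.804
  Change   -0.01233 -0.006164  -0.01233   0.01233
  Equil      0.0157    0.2343     1.066     1.816
  solve Keq expr → x = 0.006164; check Q = 5.0280e+04
Then add 0.3303 M of X.
Step 2:
                  M         C         X         G
  Initial    0.0157    0.2343     1.396     1.816
  Change  -0.003614 -0.001807 -0.003614  0.003614
  Equil     0.01209    0.2325     1.392      1.82
  solve Keq expr → x = 0.001807; check Q = 5.0280e+04
Then add 0.02864 M of M.
Step 3:
                  M         C         X         G
  Initial   0.04073    0.2325     1.392      1.82
  Change   -0.02781  -0.01391  -0.02781   0.02781
  Equil     0.01292    0.2186     1.365     1.848
  solve Keq expr → x = 0.01391; check Q = 5.0280e+04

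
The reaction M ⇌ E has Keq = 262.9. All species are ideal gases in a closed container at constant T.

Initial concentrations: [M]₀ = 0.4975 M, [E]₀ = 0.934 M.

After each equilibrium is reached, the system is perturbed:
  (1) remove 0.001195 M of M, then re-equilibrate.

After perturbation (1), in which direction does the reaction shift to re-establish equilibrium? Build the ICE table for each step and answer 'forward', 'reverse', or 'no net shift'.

Direction: reverse

Q₀ = 1.877 vs Keq = 262.9 ⇒ Q<K, forward
Step 1:
                    M           E
  Initial      0.4975       0.934
  Change      -0.4921      0.4921
  Equil      0.005424       1.426
  solve Keq expr → x = 0.4921; check Q = 262.9
Then remove 0.001195 M of M.
Step 2:
                    M           E
  Initial    0.004229       1.426
  Change      0.00119    -0.00119
  Equil       0.00542       1.425
  solve Keq expr → x = -0.00119; check Q = 262.9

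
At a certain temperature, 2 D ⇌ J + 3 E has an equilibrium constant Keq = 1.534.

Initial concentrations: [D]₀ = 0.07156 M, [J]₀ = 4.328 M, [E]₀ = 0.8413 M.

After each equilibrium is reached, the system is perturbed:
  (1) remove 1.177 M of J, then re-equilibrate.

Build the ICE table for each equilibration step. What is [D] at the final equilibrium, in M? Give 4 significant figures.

[D]_eq = 0.3619 M

Q₀ = 503.3 vs Keq = 1.534 ⇒ Q>K, reverse
Step 1:
                   D          J          E
  Initial    0.07156      4.328     0.8413
  Change      0.3097    -0.1549    -0.4646
  Equil       0.3813      4.173     0.3767
  solve Keq expr → x = -0.1549; check Q = 1.534
Then remove 1.177 M of J.
Step 2:
                   D          J          E
  Initial     0.3813      2.996     0.3767
  Change    -0.01943   0.009713    0.02914
  Equil       0.3619      3.006     0.4058
  solve Keq expr → x = 0.009713; check Q = 1.534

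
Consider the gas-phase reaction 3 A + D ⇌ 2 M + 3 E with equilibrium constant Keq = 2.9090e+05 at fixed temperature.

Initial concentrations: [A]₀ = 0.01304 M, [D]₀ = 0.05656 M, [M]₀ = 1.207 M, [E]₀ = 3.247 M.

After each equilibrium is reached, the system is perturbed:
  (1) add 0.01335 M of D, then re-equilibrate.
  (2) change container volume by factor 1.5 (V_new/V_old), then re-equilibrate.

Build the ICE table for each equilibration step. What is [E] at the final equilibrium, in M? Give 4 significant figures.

Q₀ = 3.9767e+08 vs Keq = 2.9090e+05 ⇒ Q>K, reverse
Step 1:
                    A           D           M           E
  init        0.01304     0.05656       1.207       3.247
  Δ            0.1022     0.03406    -0.06813     -0.1022
  eq           0.1152     0.09062       1.139       3.145
  solve Keq expr → x = -0.03406; check Q = 2.9090e+05
Then add 0.01335 M of D.
Step 2:
                    A           D           M           E
  init         0.1152       0.104       1.139       3.145
  Δ          -0.00431   -0.001437    0.002873     0.00431
  eq           0.1109      0.1025       1.142       3.149
  solve Keq expr → x = 0.001437; check Q = 2.9090e+05
Then change container volume by factor 1.5 (V_new/V_old).
Step 3:
                    A           D           M           E
  init        0.07395     0.06836      0.7612       2.099
  Δ         -0.007941   -0.002647    0.005294    0.007941
  eq          0.06601     0.06571      0.7665       2.107
  solve Keq expr → x = 0.002647; check Q = 2.9090e+05

[E]_eq = 2.107 M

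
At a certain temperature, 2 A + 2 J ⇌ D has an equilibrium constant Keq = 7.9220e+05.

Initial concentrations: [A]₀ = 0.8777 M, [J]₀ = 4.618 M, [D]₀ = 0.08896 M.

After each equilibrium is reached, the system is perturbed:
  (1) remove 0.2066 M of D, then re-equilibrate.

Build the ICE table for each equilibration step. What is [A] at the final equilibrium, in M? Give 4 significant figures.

Q₀ = 0.005415 vs Keq = 7.9220e+05 ⇒ Q<K, forward
Step 1:
                  A         J         D
  Initial    0.8777     4.618   0.08896
  Change    -0.8775   -0.8775    0.4387
  Equil   2.1819e-04     3.741    0.5277
  solve Keq expr → x = 0.4387; check Q = 7.9220e+05
Then remove 0.2066 M of D.
Step 2:
                  A         J         D
  Initial 2.1819e-04     3.741    0.3211
  Change  -4.7982e-05 -4.7982e-05 2.3991e-05
  Equil   1.7021e-04      3.74    0.3211
  solve Keq expr → x = 2.3991e-05; check Q = 7.9220e+05

[A]_eq = 1.7021e-04 M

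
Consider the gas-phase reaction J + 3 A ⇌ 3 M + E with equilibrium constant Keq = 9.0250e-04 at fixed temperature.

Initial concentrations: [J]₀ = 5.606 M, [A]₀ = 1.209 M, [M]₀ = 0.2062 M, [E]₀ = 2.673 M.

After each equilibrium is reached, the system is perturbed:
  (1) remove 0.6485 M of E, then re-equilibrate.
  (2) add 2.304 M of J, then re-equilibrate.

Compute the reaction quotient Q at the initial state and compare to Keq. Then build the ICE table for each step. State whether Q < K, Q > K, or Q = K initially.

Q₀ = 0.002366; Q > K (proceeds reverse)

Q₀ = 0.002366 vs Keq = 9.0250e-04 ⇒ Q>K, reverse
Step 1:
                    J           A           M           E
  Initial       5.606       1.209      0.2062       2.673
  Change      0.01666     0.04999    -0.04999    -0.01666
  Equil         5.623       1.259      0.1562       2.656
  solve Keq expr → x = -0.01666; check Q = 9.0250e-04
Then remove 0.6485 M of E.
Step 2:
                    J           A           M           E
  Initial       5.623       1.259      0.1562       2.008
  Change    -0.004432     -0.0133      0.0133    0.004432
  Equil         5.618       1.246      0.1695       2.012
  solve Keq expr → x = 0.004432; check Q = 9.0250e-04
Then add 2.304 M of J.
Step 3:
                    J           A           M           E
  Initial       7.922       1.246      0.1695       2.012
  Change    -0.005884    -0.01765     0.01765    0.005884
  Equil         7.916       1.228      0.1872       2.018
  solve Keq expr → x = 0.005884; check Q = 9.0250e-04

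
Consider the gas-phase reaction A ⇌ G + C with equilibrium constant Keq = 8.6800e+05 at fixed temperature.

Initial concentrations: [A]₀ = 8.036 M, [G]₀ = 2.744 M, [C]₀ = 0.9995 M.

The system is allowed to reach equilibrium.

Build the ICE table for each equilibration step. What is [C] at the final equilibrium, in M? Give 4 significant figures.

[C]_eq = 9.035 M

Q₀ = 0.3413 vs Keq = 8.6800e+05 ⇒ Q<K, forward
Step 1:
                    A           G           C
  init          8.036       2.744      0.9995
  Δ            -8.036       8.036       8.036
  eq       1.1221e-04       10.78       9.035
  solve Keq expr → x = 8.036; check Q = 8.6800e+05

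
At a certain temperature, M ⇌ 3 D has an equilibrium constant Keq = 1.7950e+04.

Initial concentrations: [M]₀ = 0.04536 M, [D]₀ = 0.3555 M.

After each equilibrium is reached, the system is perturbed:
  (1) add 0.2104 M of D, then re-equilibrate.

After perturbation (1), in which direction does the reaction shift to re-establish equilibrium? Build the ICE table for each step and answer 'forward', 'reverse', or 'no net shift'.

Q₀ = 0.9905 vs Keq = 1.7950e+04 ⇒ Q<K, forward
Step 1:
                   M          D
  I          0.04536     0.3555
  C         -0.04535     0.1361
  E       6.6171e-06     0.4916
  solve Keq expr → x = 0.04535; check Q = 1.7950e+04
Then add 0.2104 M of D.
Step 2:
                   M          D
  I       6.6171e-06      0.702
  C       1.2649e-05 -3.7948e-05
  E       1.9266e-05     0.7019
  solve Keq expr → x = -1.2649e-05; check Q = 1.7950e+04

Direction: reverse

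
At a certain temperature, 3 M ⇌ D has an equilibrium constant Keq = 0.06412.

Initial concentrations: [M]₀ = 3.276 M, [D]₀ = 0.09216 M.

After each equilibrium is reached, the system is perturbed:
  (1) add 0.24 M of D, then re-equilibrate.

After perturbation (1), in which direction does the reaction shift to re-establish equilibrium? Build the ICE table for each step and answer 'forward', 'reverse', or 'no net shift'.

Direction: reverse

Q₀ = 0.002621 vs Keq = 0.06412 ⇒ Q<K, forward
Step 1:
                   M          D
  Initial      3.276    0.09216
  Change      -1.272      0.424
  Equil        2.004     0.5161
  solve Keq expr → x = 0.424; check Q = 0.06412
Then add 0.24 M of D.
Step 2:
                   M          D
  Initial      2.004     0.7561
  Change      0.2023   -0.06742
  Equil        2.206     0.6887
  solve Keq expr → x = -0.06742; check Q = 0.06412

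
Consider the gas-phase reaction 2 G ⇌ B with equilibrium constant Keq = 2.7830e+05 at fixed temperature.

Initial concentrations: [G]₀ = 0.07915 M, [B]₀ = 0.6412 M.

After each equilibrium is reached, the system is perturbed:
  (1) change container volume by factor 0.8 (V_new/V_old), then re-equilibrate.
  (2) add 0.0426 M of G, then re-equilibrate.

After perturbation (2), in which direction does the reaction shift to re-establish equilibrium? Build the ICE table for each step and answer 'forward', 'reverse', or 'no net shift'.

Q₀ = 102.4 vs Keq = 2.7830e+05 ⇒ Q<K, forward
Step 1:
                   G          B
  I          0.07915     0.6412
  C         -0.07759    0.03879
  E         0.001563       0.68
  solve Keq expr → x = 0.03879; check Q = 2.7830e+05
Then change container volume by factor 0.8 (V_new/V_old).
Step 2:
                   G          B
  I         0.001954       0.85
  C       -2.0617e-04 1.0309e-04
  E         0.001748     0.8501
  solve Keq expr → x = 1.0309e-04; check Q = 2.7830e+05
Then add 0.0426 M of G.
Step 3:
                   G          B
  I          0.04435     0.8501
  C         -0.04258    0.02129
  E         0.001769     0.8714
  solve Keq expr → x = 0.02129; check Q = 2.7830e+05

Direction: forward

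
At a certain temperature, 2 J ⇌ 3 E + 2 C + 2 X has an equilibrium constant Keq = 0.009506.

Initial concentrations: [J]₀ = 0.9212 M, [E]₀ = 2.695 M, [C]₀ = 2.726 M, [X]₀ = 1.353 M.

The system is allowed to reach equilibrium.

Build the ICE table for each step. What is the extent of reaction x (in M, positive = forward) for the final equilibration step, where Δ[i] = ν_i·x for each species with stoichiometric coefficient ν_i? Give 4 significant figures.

x = -0.5978 M

Q₀ = 313.8 vs Keq = 0.009506 ⇒ Q>K, reverse
Step 1:
                   J          E          C          X
  I           0.9212      2.695      2.726      1.353
  C            1.196     -1.793     -1.196     -1.196
  E            2.117     0.9017       1.53     0.1575
  solve Keq expr → x = -0.5978; check Q = 0.009506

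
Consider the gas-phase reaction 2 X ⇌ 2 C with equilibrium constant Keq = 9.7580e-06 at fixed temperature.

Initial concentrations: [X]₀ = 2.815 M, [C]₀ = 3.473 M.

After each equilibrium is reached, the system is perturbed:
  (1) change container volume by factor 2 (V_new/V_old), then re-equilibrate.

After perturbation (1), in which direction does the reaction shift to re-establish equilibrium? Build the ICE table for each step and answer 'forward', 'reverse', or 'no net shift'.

Direction: no net shift

Q₀ = 1.522 vs Keq = 9.7580e-06 ⇒ Q>K, reverse
Step 1:
                    X           C
  Initial       2.815       3.473
  Change        3.453      -3.453
  Equil         6.268     0.01958
  solve Keq expr → x = -1.727; check Q = 9.7580e-06
Then change container volume by factor 2 (V_new/V_old).
Step 2:
                    X           C
  Initial       3.134    0.009791
  Change            0           0
  Equil         3.134    0.009791
  solve Keq expr → x = 0; check Q = 9.7580e-06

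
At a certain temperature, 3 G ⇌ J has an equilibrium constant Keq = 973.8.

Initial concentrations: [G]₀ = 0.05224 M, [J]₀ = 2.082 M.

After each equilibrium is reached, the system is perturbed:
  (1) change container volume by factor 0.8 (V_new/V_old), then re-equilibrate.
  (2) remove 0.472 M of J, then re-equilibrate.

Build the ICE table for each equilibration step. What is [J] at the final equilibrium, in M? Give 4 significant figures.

Q₀ = 1.4604e+04 vs Keq = 973.8 ⇒ Q>K, reverse
Step 1:
                   G          J
  I          0.05224      2.082
  C          0.07606   -0.02535
  E           0.1283      2.057
  solve Keq expr → x = -0.02535; check Q = 973.8
Then change container volume by factor 0.8 (V_new/V_old).
Step 2:
                   G          J
  I           0.1604      2.571
  C         -0.02204   0.007346
  E           0.1383      2.578
  solve Keq expr → x = 0.007346; check Q = 973.8
Then remove 0.472 M of J.
Step 3:
                   G          J
  I           0.1383      2.106
  C        -0.008956   0.002985
  E           0.1294      2.109
  solve Keq expr → x = 0.002985; check Q = 973.8

[J]_eq = 2.109 M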